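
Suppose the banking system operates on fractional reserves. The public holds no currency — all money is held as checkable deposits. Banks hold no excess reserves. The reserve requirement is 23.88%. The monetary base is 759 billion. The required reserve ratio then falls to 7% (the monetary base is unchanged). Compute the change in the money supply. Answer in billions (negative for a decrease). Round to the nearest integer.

Initially m₁ = 1 / (0.2388) ≈ 4.1876, so M₁ = 4.1876 × 759 = 3178.3884 billion.
After the change m₂ = 1 / (0.07) ≈ 14.2857, so M₂ = 14.2857 × 759 = 10842.8463 billion.
ΔM = M₂ − M₁ = 10842.8463 − 3178.3884 = 7664.4579 billion.

7664 billion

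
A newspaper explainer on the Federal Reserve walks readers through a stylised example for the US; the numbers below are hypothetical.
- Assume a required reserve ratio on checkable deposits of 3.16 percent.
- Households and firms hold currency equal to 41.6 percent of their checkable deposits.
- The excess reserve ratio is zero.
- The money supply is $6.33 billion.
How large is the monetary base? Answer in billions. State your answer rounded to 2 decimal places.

The money multiplier is m = (1 + c) / (rr + c) = (1 + 0.416) / (0.0316 + 0.416) ≈ 3.1635.
MB = M / m = 6.33 / 3.1635 ≈ 2.0009 billion.

$2.00 billion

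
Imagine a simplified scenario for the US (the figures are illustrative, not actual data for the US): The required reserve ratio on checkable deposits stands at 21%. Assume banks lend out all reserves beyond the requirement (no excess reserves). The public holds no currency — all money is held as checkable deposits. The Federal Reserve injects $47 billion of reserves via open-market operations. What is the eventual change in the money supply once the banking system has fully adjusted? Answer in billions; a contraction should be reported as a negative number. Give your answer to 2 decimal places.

The simple money multiplier is m = 1/rr = 1/0.21 ≈ 4.76190.
An open-market purchase increases the monetary base by 47 billion, so ΔM = m × ΔMB = 4.76190 × 47 = 223.8093 billion.

$223.81 billion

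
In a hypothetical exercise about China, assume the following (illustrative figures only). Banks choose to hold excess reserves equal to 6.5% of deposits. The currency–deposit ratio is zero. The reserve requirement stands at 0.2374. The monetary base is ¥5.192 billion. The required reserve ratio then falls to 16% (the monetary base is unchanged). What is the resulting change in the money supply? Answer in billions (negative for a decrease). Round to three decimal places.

Initially m₁ = 1 / (0.2374 + 0.065) ≈ 3.30688, so M₁ = 3.30688 × 5.192 ≈ 17.1693 billion.
After the change m₂ = 1 / (0.16 + 0.065) ≈ 4.44444, so M₂ = 4.44444 × 5.192 ≈ 23.0755 billion.
ΔM = M₂ − M₁ = 23.0755 − 17.1693 = 5.9062 billion.

¥5.906 billion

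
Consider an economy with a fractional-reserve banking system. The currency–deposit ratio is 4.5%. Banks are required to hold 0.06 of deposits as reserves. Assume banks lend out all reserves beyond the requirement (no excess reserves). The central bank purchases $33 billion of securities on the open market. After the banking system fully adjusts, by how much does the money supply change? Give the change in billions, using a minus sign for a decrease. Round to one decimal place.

The money multiplier is m = (1 + c) / (rr + c) = (1 + 0.045) / (0.06 + 0.045) ≈ 9.9524.
The purchase adds 33 billion of base, so ΔM = m × ΔMB = 9.9524 × (+33) = 328.4292 billion.

$328.4 billion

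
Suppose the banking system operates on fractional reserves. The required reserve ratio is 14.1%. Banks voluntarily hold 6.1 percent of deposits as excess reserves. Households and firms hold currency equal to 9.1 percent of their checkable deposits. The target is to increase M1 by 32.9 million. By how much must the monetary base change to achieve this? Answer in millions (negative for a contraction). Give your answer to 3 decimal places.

8.836 million

The money multiplier is m = (1 + c) / (rr + e + c) = (1 + 0.091) / (0.141 + 0.061 + 0.091) ≈ 3.723549.
ΔMB = ΔM / m = (+32.9) / 3.723549 ≈ 8.8357 million.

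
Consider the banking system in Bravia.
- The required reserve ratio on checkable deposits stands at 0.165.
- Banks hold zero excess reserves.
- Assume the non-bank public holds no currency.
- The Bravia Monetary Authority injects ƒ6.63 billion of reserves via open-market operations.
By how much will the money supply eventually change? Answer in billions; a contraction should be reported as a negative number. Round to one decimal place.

The simple money multiplier is m = 1/rr = 1/0.165 ≈ 6.0606.
An open-market purchase increases the monetary base by 6.63 billion, so ΔM = m × ΔMB = 6.0606 × 6.63 ≈ 40.1818 billion.

ƒ40.2 billion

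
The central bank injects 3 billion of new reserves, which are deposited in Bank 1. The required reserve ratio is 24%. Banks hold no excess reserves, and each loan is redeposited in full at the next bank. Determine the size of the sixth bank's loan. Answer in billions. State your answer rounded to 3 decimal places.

Each bank lends a fraction (1 − rr) = 0.7600 of the deposit it receives, so Bank 6 receives 3·0.7600^5 and lends 3·0.7600^6 ≈ 0.5781 billion.

0.578 billion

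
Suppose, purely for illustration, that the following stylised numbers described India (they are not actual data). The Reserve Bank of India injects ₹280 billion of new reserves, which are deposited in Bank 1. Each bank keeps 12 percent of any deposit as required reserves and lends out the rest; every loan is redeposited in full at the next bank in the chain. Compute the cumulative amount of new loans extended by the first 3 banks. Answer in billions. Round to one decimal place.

Bank i lends (1 − rr)^i of the original deposit: Bank 1 lends 280·0.8800 = 246.4000, Bank 2 lends 280·0.8800² = 216.8320, and so on.
Summing a geometric series: total = 280·[0.8800·(1 − 0.8800^3) / (1 − 0.8800)] ≈ 654.0442 billion.

₹654.0 billion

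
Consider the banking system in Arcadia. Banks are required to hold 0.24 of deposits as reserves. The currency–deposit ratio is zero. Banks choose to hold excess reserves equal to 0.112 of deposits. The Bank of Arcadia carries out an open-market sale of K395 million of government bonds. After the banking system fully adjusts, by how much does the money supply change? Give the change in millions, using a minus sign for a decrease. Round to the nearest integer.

-1122 million

The money multiplier is m = 1 / (rr + e) = 1 / (0.24 + 0.112) ≈ 2.8409.
The sale removes 395 million of base, so ΔM = m × ΔMB = 2.8409 × (−395) = -1122.1555 million.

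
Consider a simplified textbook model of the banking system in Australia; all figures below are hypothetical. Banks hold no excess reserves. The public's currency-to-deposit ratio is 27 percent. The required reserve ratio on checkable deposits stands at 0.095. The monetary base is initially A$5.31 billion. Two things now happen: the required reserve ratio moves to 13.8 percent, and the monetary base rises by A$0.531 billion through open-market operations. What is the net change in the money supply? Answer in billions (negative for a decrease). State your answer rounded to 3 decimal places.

Before: m₁ = (1 + 0.27) / (0.095 + 0.27) ≈ 3.47945, MB₁ = 5.31, so M₁ = 3.47945 × 5.31 ≈ 18.4759 billion.
After: m₂ = (1 + 0.27) / (0.138 + 0.27) ≈ 3.11275, MB₂ = 5.31 + 0.531 = 5.841, so M₂ = 3.11275 × 5.841 ≈ 18.1816 billion.
ΔM = M₂ − M₁ = 18.1816 − 18.4759 = -0.2943 billion.

-0.294 billion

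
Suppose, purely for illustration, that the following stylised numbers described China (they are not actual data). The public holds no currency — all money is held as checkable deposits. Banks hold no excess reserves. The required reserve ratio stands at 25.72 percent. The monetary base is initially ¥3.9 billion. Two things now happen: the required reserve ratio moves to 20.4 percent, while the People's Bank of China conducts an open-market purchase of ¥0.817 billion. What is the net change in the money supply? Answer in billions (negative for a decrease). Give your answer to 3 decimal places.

Before: m₁ = 1 / (0.2572) ≈ 3.88802, MB₁ = 3.9, so M₁ = 3.88802 × 3.9 ≈ 15.1633 billion.
After: m₂ = 1 / (0.204) ≈ 4.90196, MB₂ = 3.9 + 0.817 = 4.717, so M₂ = 4.90196 × 4.717 ≈ 23.1225 billion.
ΔM = M₂ − M₁ = 23.1225 − 15.1633 = 7.9592 billion.

¥7.959 billion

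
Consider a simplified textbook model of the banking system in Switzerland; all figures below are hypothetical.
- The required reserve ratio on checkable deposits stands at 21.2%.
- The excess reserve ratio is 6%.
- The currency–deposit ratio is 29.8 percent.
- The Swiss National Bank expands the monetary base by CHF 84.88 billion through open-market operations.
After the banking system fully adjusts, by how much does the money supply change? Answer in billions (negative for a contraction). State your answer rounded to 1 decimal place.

CHF 193.3 billion

The money multiplier is m = (1 + c) / (rr + e + c) = (1 + 0.298) / (0.212 + 0.06 + 0.298) ≈ 2.2772.
The purchase adds 84.88 billion of base, so ΔM = m × ΔMB = 2.2772 × (+84.88) ≈ 193.2887 billion.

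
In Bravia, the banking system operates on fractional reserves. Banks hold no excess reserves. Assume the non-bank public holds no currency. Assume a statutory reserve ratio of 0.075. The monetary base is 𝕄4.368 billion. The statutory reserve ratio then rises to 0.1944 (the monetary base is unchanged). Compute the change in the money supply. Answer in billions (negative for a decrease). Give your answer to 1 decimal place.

-35.8 billion

Initially m₁ = 1 / (0.075) ≈ 13.3333, so M₁ = 13.3333 × 4.368 ≈ 58.2399 billion.
After the change m₂ = 1 / (0.1944) ≈ 5.1440, so M₂ = 5.1440 × 4.368 ≈ 22.469 billion.
ΔM = M₂ − M₁ = 22.469 − 58.2399 = -35.7709 billion.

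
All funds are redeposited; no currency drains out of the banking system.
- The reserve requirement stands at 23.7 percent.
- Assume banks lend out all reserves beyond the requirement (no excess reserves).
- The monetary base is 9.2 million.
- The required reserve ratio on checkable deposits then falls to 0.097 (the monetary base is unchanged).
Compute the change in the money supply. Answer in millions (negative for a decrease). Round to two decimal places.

56.03 million

Initially m₁ = 1 / (0.237) ≈ 4.2194, so M₁ = 4.2194 × 9.2 ≈ 38.8185 million.
After the change m₂ = 1 / (0.097) ≈ 10.3093, so M₂ = 10.3093 × 9.2 ≈ 94.8456 million.
ΔM = M₂ − M₁ = 94.8456 − 38.8185 = 56.0271 million.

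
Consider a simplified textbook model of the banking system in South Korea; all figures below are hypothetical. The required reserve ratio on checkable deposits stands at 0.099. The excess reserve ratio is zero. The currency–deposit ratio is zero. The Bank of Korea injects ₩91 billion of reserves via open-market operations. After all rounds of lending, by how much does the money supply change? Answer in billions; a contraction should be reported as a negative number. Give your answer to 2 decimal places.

₩919.19 billion

The simple money multiplier is m = 1/rr = 1/0.099 ≈ 10.10101.
An open-market purchase increases the monetary base by 91 billion, so ΔM = m × ΔMB = 10.10101 × 91 ≈ 919.1919 billion.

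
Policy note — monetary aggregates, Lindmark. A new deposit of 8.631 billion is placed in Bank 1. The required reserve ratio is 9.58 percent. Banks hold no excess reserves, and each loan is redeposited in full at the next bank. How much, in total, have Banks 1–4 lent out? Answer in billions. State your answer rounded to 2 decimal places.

27.01 billion

Bank i lends (1 − rr)^i of the original deposit: Bank 1 lends 8.631·0.9042 ≈ 7.8042, Bank 2 lends 8.631·0.9042² ≈ 7.0565, and so on.
Summing a geometric series: total = 8.631·[0.9042·(1 − 0.9042^4) / (1 − 0.9042)] ≈ 27.0104 billion.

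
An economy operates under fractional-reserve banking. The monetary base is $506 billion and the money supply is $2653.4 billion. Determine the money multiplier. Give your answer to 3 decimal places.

5.244

The money multiplier is m = M / MB = 2653.4 / 506 ≈ 5.24387.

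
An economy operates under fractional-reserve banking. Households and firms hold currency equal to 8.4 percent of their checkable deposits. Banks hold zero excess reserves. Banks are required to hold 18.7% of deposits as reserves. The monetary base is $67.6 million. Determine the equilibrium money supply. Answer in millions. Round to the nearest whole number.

$270 million

The money multiplier is m = (1 + c) / (rr + c) = (1 + 0.084) / (0.187 + 0.084) = 4.
So M = m × MB = 4 × 67.6 = 270.4 million.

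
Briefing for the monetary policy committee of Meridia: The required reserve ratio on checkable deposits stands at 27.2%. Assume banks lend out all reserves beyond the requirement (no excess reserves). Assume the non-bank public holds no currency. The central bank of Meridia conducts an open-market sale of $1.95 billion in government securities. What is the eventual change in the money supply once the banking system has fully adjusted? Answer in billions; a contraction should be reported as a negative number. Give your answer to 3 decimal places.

The simple money multiplier is m = 1/rr = 1/0.272 ≈ 3.67647.
An open-market sale reduces the monetary base by 1.95 billion, so ΔM = m × ΔMB = 3.67647 × (−1.95) ≈ -7.1691 billion.

-7.169 billion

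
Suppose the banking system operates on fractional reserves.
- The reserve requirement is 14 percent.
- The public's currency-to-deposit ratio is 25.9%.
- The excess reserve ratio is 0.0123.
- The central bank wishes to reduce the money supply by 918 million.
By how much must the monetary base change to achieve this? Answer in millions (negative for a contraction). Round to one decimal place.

The money multiplier is m = (1 + c) / (rr + e + c) = (1 + 0.259) / (0.14 + 0.0123 + 0.259) ≈ 3.06103.
ΔMB = ΔM / m = (−918) / 3.06103 ≈ -299.8991 million.

-299.9 million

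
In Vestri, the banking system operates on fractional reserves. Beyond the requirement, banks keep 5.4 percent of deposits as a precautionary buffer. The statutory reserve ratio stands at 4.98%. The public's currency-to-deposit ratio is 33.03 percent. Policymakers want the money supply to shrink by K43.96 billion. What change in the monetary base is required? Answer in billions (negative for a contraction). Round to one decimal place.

The money multiplier is m = (1 + c) / (rr + e + c) = (1 + 0.3303) / (0.0498 + 0.054 + 0.3303) ≈ 3.0645.
ΔMB = ΔM / m = (−43.96) / 3.0645 ≈ -14.3449 billion.

-14.3 billion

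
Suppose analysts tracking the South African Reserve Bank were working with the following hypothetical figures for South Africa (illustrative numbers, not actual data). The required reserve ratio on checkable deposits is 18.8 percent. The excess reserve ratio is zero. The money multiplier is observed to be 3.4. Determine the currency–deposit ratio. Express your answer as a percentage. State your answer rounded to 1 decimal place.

Using m = 3.4. From m = (1 + c)/(c + rr + e), rearranging gives 1 + c = m·(c + rr + e), so c·(1 − m) = m·(rr + e) − 1.
Hence c = [m·(rr + e) − 1]/(1 − m) = [3.4 × (0.188 + 0) − 1] / (1 − 3.4) ≈ 0.150333.

15.0%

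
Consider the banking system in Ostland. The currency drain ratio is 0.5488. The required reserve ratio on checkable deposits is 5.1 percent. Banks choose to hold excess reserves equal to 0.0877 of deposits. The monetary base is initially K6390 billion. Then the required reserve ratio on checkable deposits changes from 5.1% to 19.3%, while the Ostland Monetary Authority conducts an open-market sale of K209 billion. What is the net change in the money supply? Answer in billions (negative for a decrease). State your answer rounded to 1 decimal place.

Before: m₁ = (1 + 0.5488) / (0.051 + 0.0877 + 0.5488) = 2.252800, MB₁ = 6390, so M₁ = 2.252800 × 6390 = 14395.392 billion.
After: m₂ = (1 + 0.5488) / (0.193 + 0.0877 + 0.5488) ≈ 1.867149, MB₂ = 6390 − 209 = 6181, so M₂ = 1.867149 × 6181 ≈ 11540.848 billion.
ΔM = M₂ − M₁ = 11540.848 − 14395.392 = -2854.544 billion.

-2854.5 billion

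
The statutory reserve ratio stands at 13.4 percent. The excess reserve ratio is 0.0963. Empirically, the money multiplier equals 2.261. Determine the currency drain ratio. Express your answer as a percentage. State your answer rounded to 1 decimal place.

Using m = 2.261. From m = (1 + c)/(c + rr + e), rearranging gives 1 + c = m·(c + rr + e), so c·(1 − m) = m·(rr + e) − 1.
Hence c = [m·(rr + e) − 1]/(1 − m) = [2.261 × (0.134 + 0.0963) − 1] / (1 − 2.261) ≈ 0.380089.

38.0%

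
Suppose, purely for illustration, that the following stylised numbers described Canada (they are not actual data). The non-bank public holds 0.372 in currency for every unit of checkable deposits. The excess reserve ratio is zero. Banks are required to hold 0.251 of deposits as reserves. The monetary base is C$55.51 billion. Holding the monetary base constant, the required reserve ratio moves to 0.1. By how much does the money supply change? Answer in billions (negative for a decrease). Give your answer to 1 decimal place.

Initially m₁ = (1 + 0.372) / (0.251 + 0.372) ≈ 2.2022, so M₁ = 2.2022 × 55.51 ≈ 122.2441 billion.
After the change m₂ = (1 + 0.372) / (0.1 + 0.372) ≈ 2.9068, so M₂ = 2.9068 × 55.51 ≈ 161.3565 billion.
ΔM = M₂ − M₁ = 161.3565 − 122.2441 = 39.1124 billion.

C$39.1 billion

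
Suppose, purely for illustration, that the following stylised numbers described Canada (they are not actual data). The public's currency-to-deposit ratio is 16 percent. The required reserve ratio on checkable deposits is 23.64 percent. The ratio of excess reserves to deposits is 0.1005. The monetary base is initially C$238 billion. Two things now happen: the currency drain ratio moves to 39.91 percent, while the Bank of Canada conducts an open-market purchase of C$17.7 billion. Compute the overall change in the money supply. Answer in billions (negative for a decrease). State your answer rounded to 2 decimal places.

Before: m₁ = (1 + 0.16) / (0.2364 + 0.1005 + 0.16) ≈ 2.334474, MB₁ = 238, so M₁ = 2.334474 × 238 ≈ 555.6048 billion.
After: m₂ = (1 + 0.3991) / (0.2364 + 0.1005 + 0.3991) ≈ 1.900951, MB₂ = 238 + 17.7 = 255.7, so M₂ = 1.900951 × 255.7 ≈ 486.0732 billion.
ΔM = M₂ − M₁ = 486.0732 − 555.6048 = -69.5316 billion.

-69.53 billion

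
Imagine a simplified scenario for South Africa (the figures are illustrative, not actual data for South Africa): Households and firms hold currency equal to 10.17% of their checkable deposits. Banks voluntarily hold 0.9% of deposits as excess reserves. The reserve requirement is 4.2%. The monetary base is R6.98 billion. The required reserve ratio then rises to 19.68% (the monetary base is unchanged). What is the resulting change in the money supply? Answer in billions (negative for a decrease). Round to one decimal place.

Initially m₁ = (1 + 0.1017) / (0.042 + 0.009 + 0.1017) ≈ 7.2148, so M₁ = 7.2148 × 6.98 ≈ 50.3593 billion.
After the change m₂ = (1 + 0.1017) / (0.1968 + 0.009 + 0.1017) ≈ 3.5828, so M₂ = 3.5828 × 6.98 ≈ 25.0079 billion.
ΔM = M₂ − M₁ = 25.0079 − 50.3593 = -25.3514 billion.

-25.4 billion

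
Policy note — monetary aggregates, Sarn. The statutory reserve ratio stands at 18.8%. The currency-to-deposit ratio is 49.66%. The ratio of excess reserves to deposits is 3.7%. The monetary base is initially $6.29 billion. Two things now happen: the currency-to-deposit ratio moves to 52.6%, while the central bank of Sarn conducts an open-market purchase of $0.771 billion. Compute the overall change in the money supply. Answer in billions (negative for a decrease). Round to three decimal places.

Before: m₁ = (1 + 0.4966) / (0.188 + 0.037 + 0.4966) ≈ 2.07400, MB₁ = 6.29, so M₁ = 2.07400 × 6.29 ≈ 13.0455 billion.
After: m₂ = (1 + 0.526) / (0.188 + 0.037 + 0.526) ≈ 2.03196, MB₂ = 6.29 + 0.771 = 7.061, so M₂ = 2.03196 × 7.061 ≈ 14.3477 billion.
ΔM = M₂ − M₁ = 14.3477 − 13.0455 = 1.3022 billion.

$1.302 billion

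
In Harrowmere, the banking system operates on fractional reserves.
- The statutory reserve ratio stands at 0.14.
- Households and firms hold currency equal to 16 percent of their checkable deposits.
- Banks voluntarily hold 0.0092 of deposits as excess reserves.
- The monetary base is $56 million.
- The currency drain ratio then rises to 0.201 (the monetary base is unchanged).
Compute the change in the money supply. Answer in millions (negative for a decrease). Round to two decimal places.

-18.04 million

Initially m₁ = (1 + 0.16) / (0.14 + 0.0092 + 0.16) ≈ 3.75162, so M₁ = 3.75162 × 56 ≈ 210.0907 million.
After the change m₂ = (1 + 0.201) / (0.14 + 0.0092 + 0.201) ≈ 3.42947, so M₂ = 3.42947 × 56 ≈ 192.0503 million.
ΔM = M₂ − M₁ = 192.0503 − 210.0907 = -18.0404 million.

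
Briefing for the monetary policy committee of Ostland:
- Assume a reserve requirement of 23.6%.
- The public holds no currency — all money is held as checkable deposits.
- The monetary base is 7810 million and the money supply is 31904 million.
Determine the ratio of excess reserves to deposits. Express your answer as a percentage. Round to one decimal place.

Using m = M/MB = 31904/7810 ≈ 4.085019. Since m = (1 + c)/(c + rr + e), the denominator satisfies c + rr + e = (1 + c)/m = (1 + 0) / 4.085019 ≈ 0.244797.
With c = 0 and rr = 0.236, the ratio of excess reserves to deposits is 0.244797 − 0 − 0.236 = 0.008797.

0.9%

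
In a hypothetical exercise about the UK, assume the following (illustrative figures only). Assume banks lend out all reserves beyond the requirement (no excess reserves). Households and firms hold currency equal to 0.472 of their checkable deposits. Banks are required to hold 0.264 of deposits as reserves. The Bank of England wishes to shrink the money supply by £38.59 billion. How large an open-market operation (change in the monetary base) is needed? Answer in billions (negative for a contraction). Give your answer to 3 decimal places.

-19.295 billion

The money multiplier is m = (1 + c) / (rr + c) = (1 + 0.472) / (0.264 + 0.472) = 2.
ΔMB = ΔM / m = (−38.59) / 2 = -19.295 billion.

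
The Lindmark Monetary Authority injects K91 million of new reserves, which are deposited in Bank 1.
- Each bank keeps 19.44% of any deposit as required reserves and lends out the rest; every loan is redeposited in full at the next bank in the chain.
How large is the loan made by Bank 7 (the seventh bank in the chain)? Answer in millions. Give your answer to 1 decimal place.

K20.0 million

Each bank lends a fraction (1 − rr) = 0.8056 of the deposit it receives, so Bank 7 receives 91·0.8056^6 and lends 91·0.8056^7 ≈ 20.0391 million.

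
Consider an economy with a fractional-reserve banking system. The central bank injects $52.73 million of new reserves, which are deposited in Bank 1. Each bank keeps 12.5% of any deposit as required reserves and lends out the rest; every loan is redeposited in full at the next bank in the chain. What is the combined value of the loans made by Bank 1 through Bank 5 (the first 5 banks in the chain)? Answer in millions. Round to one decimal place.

$179.8 million

Bank i lends (1 − rr)^i of the original deposit: Bank 1 lends 52.73·0.8750 ≈ 46.1387, Bank 2 lends 52.73·0.8750² ≈ 40.3714, and so on.
Summing a geometric series: total = 52.73·[0.8750·(1 − 0.8750^5) / (1 − 0.8750)] ≈ 179.7902 million.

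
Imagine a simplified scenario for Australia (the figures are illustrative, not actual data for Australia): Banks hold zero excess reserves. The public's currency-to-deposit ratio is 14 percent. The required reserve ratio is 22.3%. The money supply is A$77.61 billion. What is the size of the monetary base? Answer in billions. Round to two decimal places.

A$24.71 billion

The money multiplier is m = (1 + c) / (rr + c) = (1 + 0.14) / (0.223 + 0.14) ≈ 3.14050.
MB = M / m = 77.61 / 3.14050 ≈ 24.7126 billion.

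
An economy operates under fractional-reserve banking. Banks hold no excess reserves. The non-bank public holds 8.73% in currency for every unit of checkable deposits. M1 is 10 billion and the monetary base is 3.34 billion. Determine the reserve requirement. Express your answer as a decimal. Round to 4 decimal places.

0.2759

Using m = M/MB = 10/3.34 ≈ 2.994012. Since m = (1 + c)/(c + rr + e), the denominator satisfies c + rr + e = (1 + c)/m = (1 + 0.0873) / 2.994012 ≈ 0.363158.
With c = 0.0873 and e = 0, the reserve requirement is 0.363158 − 0.0873 − 0 = 0.275858.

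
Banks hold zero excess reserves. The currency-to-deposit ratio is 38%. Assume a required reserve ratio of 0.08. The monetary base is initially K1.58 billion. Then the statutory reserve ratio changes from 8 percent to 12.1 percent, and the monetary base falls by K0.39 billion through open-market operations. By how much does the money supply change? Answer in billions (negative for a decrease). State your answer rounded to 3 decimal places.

-1.462 billion

Before: m₁ = (1 + 0.38) / (0.08 + 0.38) = 3, MB₁ = 1.58, so M₁ = 3 × 1.58 = 4.74 billion.
After: m₂ = (1 + 0.38) / (0.121 + 0.38) ≈ 2.75449, MB₂ = 1.58 − 0.39 = 1.19, so M₂ = 2.75449 × 1.19 ≈ 3.2778 billion.
ΔM = M₂ − M₁ = 3.2778 − 4.74 = -1.4622 billion.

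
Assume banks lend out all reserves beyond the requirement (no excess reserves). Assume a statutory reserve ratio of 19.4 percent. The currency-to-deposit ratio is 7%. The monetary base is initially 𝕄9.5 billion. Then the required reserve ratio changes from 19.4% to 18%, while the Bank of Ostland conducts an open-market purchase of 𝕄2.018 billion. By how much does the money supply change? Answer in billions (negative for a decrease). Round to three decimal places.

𝕄10.793 billion

Before: m₁ = (1 + 0.07) / (0.194 + 0.07) ≈ 4.053030, MB₁ = 9.5, so M₁ = 4.053030 × 9.5 ≈ 38.5038 billion.
After: m₂ = (1 + 0.07) / (0.18 + 0.07) = 4.28, MB₂ = 9.5 + 2.018 = 11.518, so M₂ = 4.28 × 11.518 ≈ 49.297 billion.
ΔM = M₂ − M₁ = 49.297 − 38.5038 = 10.7932 billion.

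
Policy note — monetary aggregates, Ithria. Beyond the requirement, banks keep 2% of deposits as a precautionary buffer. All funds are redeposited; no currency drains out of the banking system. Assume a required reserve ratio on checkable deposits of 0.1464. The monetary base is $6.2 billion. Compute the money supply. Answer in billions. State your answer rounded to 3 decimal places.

The money multiplier is m = 1 / (rr + e) = 1 / (0.1464 + 0.02) ≈ 6.00962.
So M = m × MB = 6.00962 × 6.2 ≈ 37.2596 billion.

$37.260 billion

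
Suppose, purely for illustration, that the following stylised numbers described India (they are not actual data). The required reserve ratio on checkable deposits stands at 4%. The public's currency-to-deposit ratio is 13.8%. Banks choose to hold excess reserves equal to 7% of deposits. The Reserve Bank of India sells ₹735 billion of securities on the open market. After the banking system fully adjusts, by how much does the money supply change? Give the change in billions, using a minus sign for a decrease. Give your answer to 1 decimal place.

-3372.7 billion

The money multiplier is m = (1 + c) / (rr + e + c) = (1 + 0.138) / (0.04 + 0.07 + 0.138) ≈ 4.58871.
The sale removes 735 billion of base, so ΔM = m × ΔMB = 4.58871 × (−735) ≈ -3372.7018 billion.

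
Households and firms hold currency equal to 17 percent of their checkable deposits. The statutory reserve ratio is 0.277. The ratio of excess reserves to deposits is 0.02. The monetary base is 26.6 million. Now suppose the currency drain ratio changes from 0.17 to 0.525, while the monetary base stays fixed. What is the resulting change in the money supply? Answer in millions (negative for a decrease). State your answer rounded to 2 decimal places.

Initially m₁ = (1 + 0.17) / (0.277 + 0.02 + 0.17) ≈ 2.50535, so M₁ = 2.50535 × 26.6 ≈ 66.6423 million.
After the change m₂ = (1 + 0.525) / (0.277 + 0.02 + 0.525) ≈ 1.85523, so M₂ = 1.85523 × 26.6 ≈ 49.3491 million.
ΔM = M₂ − M₁ = 49.3491 − 66.6423 = -17.2932 million.

-17.29 million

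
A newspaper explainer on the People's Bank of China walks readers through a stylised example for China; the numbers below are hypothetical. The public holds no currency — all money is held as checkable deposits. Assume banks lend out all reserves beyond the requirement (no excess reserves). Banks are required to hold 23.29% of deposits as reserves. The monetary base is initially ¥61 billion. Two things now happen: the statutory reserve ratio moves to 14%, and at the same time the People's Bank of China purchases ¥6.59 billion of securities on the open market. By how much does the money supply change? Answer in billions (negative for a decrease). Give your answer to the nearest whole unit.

Before: m₁ = 1 / (0.2329) ≈ 4.2937, MB₁ = 61, so M₁ = 4.2937 × 61 = 261.9157 billion.
After: m₂ = 1 / (0.14) ≈ 7.1429, MB₂ = 61 + 6.59 = 67.59, so M₂ = 7.1429 × 67.59 ≈ 482.7886 billion.
ΔM = M₂ − M₁ = 482.7886 − 261.9157 = 220.8729 billion.

¥221 billion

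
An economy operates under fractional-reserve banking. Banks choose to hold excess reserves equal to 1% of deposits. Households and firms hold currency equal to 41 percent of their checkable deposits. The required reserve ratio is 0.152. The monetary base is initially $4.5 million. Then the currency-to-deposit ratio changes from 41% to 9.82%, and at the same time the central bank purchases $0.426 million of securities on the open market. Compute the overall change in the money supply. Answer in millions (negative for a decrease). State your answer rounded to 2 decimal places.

Before: m₁ = (1 + 0.41) / (0.152 + 0.01 + 0.41) ≈ 2.4650, MB₁ = 4.5, so M₁ = 2.4650 × 4.5 = 11.0925 million.
After: m₂ = (1 + 0.0982) / (0.152 + 0.01 + 0.0982) ≈ 4.2206, MB₂ = 4.5 + 0.426 = 4.926, so M₂ = 4.2206 × 4.926 ≈ 20.7907 million.
ΔM = M₂ − M₁ = 20.7907 − 11.0925 = 9.6982 million.

$9.70 million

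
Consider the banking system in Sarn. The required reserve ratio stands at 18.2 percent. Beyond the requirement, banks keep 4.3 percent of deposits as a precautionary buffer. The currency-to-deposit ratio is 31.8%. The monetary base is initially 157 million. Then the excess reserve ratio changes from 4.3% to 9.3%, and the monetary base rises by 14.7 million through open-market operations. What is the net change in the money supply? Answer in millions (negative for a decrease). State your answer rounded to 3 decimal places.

Before: m₁ = (1 + 0.318) / (0.182 + 0.043 + 0.318) ≈ 2.4272560, MB₁ = 157, so M₁ = 2.4272560 × 157 ≈ 381.0792 million.
After: m₂ = (1 + 0.318) / (0.182 + 0.093 + 0.318) ≈ 2.2225970, MB₂ = 157 + 14.7 = 171.7, so M₂ = 2.2225970 × 171.7 ≈ 381.6199 million.
ΔM = M₂ − M₁ = 381.6199 − 381.0792 = 0.5407 million.

0.541 million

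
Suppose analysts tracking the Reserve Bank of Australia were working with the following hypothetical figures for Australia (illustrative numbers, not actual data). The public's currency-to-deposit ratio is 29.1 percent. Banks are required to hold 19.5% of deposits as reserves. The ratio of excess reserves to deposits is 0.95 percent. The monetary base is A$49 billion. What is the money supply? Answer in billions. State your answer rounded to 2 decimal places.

A$127.67 billion

The money multiplier is m = (1 + c) / (rr + e + c) = (1 + 0.291) / (0.195 + 0.0095 + 0.291) ≈ 2.60545.
So M = m × MB = 2.60545 × 49 ≈ 127.667 billion.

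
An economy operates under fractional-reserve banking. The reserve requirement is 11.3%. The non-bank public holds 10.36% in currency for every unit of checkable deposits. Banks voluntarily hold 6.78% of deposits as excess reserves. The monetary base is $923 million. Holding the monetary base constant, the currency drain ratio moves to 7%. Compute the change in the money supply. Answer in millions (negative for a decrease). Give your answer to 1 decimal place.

$356.2 million

Initially m₁ = (1 + 0.1036) / (0.113 + 0.0678 + 0.1036) ≈ 3.88045, so M₁ = 3.88045 × 923 ≈ 3581.6553 million.
After the change m₂ = (1 + 0.07) / (0.113 + 0.0678 + 0.07) ≈ 4.26635, so M₂ = 4.26635 × 923 ≈ 3937.841 million.
ΔM = M₂ − M₁ = 3937.841 − 3581.6553 = 356.1857 million.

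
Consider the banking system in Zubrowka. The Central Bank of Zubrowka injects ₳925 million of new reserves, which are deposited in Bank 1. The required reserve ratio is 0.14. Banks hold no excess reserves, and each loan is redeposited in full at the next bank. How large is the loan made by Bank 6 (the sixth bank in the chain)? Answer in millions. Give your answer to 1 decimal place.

Each bank lends a fraction (1 − rr) = 0.8600 of the deposit it receives, so Bank 6 receives 925·0.8600^5 and lends 925·0.8600^6 ≈ 374.2247 million.

₳374.2 million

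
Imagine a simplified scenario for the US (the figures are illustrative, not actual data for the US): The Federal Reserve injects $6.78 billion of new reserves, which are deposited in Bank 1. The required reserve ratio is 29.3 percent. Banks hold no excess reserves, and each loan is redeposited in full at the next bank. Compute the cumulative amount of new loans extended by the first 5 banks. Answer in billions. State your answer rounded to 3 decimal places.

Bank i lends (1 − rr)^i of the original deposit: Bank 1 lends 6.78·0.7070 ≈ 4.7935, Bank 2 lends 6.78·0.7070² ≈ 3.3890, and so on.
Summing a geometric series: total = 6.78·[0.7070·(1 − 0.7070^5) / (1 − 0.7070)] ≈ 13.4701 billion.

$13.470 billion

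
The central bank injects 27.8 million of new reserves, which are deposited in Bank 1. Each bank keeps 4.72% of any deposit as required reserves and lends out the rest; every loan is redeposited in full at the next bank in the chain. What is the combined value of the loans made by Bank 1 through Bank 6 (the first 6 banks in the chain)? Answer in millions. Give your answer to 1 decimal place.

Bank i lends (1 − rr)^i of the original deposit: Bank 1 lends 27.8·0.9528 ≈ 26.4878, Bank 2 lends 27.8·0.9528² ≈ 25.2376, and so on.
Summing a geometric series: total = 27.8·[0.9528·(1 − 0.9528^6) / (1 − 0.9528)] ≈ 141.3129 million.

141.3 million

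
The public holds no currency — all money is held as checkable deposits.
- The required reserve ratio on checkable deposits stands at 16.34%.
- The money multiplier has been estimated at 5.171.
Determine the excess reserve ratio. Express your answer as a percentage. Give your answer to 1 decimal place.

Using m = 5.171. Since m = (1 + c)/(c + rr + e), the denominator satisfies c + rr + e = (1 + c)/m = (1 + 0) / 5.171 ≈ 0.193386.
With c = 0 and rr = 0.1634, the excess reserve ratio is 0.193386 − 0 − 0.1634 = 0.029986.

3.0%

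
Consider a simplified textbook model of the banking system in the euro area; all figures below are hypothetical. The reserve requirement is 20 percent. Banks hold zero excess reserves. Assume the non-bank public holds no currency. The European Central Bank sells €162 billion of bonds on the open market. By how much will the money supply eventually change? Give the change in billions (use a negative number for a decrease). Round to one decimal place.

The simple money multiplier is m = 1/rr = 1/0.2 = 5.
An open-market sale reduces the monetary base by 162 billion, so ΔM = m × ΔMB = 5 × (−162) = -810 billion.

-810.0 billion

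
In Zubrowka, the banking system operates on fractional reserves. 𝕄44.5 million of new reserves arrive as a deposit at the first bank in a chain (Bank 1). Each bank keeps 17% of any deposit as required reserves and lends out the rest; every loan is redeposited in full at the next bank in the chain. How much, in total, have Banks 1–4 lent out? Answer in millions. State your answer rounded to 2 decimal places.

𝕄114.15 million

Bank i lends (1 − rr)^i of the original deposit: Bank 1 lends 44.5·0.8300 = 36.9350, Bank 2 lends 44.5·0.8300² ≈ 30.6560, and so on.
Summing a geometric series: total = 44.5·[0.8300·(1 − 0.8300^4) / (1 − 0.8300)] ≈ 114.1545 million.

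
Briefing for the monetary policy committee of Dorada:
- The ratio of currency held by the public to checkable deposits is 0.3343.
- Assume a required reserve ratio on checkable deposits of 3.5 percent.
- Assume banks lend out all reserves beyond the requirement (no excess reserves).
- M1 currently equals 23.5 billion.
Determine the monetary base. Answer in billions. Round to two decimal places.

6.50 billion

The money multiplier is m = (1 + c) / (rr + c) = (1 + 0.3343) / (0.035 + 0.3343) ≈ 3.61305.
MB = M / m = 23.5 / 3.61305 ≈ 6.5042 billion.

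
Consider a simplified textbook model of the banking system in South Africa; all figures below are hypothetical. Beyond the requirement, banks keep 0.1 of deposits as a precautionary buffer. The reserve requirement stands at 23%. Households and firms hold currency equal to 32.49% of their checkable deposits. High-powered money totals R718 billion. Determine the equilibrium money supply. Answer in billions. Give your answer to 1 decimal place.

R1452.6 billion

The money multiplier is m = (1 + c) / (rr + e + c) = (1 + 0.3249) / (0.23 + 0.1 + 0.3249) ≈ 2.02306.
So M = m × MB = 2.02306 × 718 ≈ 1452.5571 billion.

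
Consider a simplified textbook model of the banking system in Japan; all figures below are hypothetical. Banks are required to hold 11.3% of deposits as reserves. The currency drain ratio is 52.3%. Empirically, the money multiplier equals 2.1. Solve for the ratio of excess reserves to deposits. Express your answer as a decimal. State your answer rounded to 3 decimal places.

0.089

Using m = 2.1. Since m = (1 + c)/(c + rr + e), the denominator satisfies c + rr + e = (1 + c)/m = (1 + 0.523) / 2.1 ≈ 0.725238.
With c = 0.523 and rr = 0.113, the ratio of excess reserves to deposits is 0.725238 − 0.523 − 0.113 = 0.089238.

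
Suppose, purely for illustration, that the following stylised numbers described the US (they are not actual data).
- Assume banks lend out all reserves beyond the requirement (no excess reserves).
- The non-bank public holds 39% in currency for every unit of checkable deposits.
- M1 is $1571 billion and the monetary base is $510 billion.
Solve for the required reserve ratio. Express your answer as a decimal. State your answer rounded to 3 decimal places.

Using m = M/MB = 1571/510 ≈ 3.080392. Since m = (1 + c)/(c + rr + e), the denominator satisfies c + rr + e = (1 + c)/m = (1 + 0.39) / 3.080392 ≈ 0.451241.
With c = 0.39 and e = 0, the required reserve ratio is 0.451241 − 0.39 − 0 = 0.061241.

0.061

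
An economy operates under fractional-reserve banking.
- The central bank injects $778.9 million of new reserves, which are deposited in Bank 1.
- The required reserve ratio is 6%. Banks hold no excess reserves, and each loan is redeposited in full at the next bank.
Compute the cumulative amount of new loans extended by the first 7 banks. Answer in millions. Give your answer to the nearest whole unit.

Bank i lends (1 − rr)^i of the original deposit: Bank 1 lends 778.9·0.9400 = 732.1660, Bank 2 lends 778.9·0.9400² ≈ 688.2360, and so on.
Summing a geometric series: total = 778.9·[0.9400·(1 − 0.9400^7) / (1 − 0.9400)] ≈ 4289.5459 million.

$4290 million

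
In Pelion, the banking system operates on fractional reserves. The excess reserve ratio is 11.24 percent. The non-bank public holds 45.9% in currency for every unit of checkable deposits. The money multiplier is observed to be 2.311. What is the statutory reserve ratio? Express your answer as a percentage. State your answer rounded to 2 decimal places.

5.99%

Using m = 2.311. Since m = (1 + c)/(c + rr + e), the denominator satisfies c + rr + e = (1 + c)/m = (1 + 0.459) / 2.311 ≈ 0.631328.
With c = 0.459 and e = 0.1124, the statutory reserve ratio is 0.631328 − 0.459 − 0.1124 = 0.059928.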